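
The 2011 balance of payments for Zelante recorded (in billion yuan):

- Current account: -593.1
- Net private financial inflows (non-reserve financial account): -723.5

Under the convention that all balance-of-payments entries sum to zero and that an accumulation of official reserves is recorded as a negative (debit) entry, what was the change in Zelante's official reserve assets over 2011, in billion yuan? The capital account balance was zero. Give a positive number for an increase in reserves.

Official reserve transactions balance = -((-593.1) + (-723.5)) = 1316.6
An accumulation of reserves is recorded as a debit (negative entry), so the change in the stock of reserves is the negative of that balance.
Change in official reserves = -(1316.6) = -1316.6

-1316.6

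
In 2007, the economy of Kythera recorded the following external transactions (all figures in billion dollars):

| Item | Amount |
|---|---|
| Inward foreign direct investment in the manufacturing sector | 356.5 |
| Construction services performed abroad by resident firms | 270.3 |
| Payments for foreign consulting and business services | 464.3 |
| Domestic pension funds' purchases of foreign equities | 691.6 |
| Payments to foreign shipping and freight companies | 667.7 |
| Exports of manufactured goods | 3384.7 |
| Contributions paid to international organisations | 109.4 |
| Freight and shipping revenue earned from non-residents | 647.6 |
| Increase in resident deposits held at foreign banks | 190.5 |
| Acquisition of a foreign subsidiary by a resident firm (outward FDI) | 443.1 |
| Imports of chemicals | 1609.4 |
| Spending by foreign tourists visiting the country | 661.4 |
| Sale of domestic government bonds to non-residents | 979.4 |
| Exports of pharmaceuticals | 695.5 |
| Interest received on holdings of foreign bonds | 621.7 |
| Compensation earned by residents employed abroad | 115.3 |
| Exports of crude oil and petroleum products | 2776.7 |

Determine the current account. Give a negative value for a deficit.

6322.4

Goods: 695.5 + 2776.7 + 3384.7 - 1609.4 = 5247.5
Services: -667.7 + 647.6 - 464.3 + 270.3 + 661.4 = 447.3
Primary income: 115.3 + 621.7 = 737.0
Secondary income: -109.4
Current account = 5247.5 + 447.3 + 737.0 + (-109.4) = 6322.4
(Excluded from the current account — financial account: inward foreign direct investment in the manufacturing sector 356.5, domestic pension funds' purchases of foreign equities 691.6, increase in resident deposits held at foreign banks 190.5, acquisition of a foreign subsidiary by a resident firm (outward FDI) 443.1, sale of domestic government bonds to non-residents 979.4.)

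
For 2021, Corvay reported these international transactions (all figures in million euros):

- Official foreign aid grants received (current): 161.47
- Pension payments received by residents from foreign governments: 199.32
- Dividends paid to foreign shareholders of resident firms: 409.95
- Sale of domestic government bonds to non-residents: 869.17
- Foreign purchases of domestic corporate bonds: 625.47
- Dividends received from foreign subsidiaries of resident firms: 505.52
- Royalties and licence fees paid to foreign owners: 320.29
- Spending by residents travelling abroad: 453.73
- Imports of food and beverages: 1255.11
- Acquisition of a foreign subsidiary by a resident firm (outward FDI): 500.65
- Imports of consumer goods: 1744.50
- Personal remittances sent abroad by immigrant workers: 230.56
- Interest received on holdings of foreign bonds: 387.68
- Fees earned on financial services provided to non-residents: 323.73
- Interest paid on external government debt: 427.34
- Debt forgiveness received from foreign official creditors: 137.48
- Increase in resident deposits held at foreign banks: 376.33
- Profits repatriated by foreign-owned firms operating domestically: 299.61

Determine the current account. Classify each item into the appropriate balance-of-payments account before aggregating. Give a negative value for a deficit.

-3563.37

Goods: -1744.50 - 1255.11 = -2999.61
Services: -320.29 - 453.73 + 323.73 = -450.29
Primary income: -299.61 + 387.68 - 427.34 + 505.52 - 409.95 = -243.70
Secondary income: 161.47 - 230.56 + 199.32 = 130.23
Current account = (-2999.61) + (-450.29) + (-243.70) + 130.23 = -3563.37
(Excluded from the current account — financial account: sale of domestic government bonds to non-residents 869.17, foreign purchases of domestic corporate bonds 625.47, acquisition of a foreign subsidiary by a resident firm (outward FDI) 500.65, increase in resident deposits held at foreign banks 376.33; capital account: debt forgiveness received from foreign official creditors 137.48.)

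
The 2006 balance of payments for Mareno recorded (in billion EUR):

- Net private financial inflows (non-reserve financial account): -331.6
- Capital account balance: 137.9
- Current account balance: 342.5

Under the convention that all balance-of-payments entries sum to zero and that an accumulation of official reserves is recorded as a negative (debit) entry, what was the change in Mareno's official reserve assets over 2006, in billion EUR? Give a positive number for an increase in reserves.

Official reserve transactions balance = -(342.5 + 137.9 + (-331.6)) = -148.8
An accumulation of reserves is recorded as a debit (negative entry), so the change in the stock of reserves is the negative of that balance.
Change in official reserves = -(-148.8) = 148.8

148.8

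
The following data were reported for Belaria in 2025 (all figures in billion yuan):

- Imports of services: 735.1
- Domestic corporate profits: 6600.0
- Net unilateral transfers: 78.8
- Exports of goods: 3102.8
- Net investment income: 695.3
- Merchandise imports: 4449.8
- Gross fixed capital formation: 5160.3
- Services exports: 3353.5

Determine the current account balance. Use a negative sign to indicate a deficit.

Goods balance = 3102.8 - 4449.8 = -1347.0
Services balance = 3353.5 - 735.1 = 2618.4
Trade balance (goods + services) = -1347.0 + 2618.4 = 1271.4
Net primary income = 695.3
Net secondary income = 78.8
Current account = 1271.4 + 695.3 + 78.8 = 2045.5

2045.5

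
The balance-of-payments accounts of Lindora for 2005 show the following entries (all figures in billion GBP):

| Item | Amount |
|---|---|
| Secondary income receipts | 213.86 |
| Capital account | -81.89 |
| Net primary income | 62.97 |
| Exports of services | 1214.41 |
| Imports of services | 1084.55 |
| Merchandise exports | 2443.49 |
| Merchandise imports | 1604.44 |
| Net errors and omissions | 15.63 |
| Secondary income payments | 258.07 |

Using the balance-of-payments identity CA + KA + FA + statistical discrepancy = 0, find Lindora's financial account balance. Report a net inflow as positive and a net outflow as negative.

Goods balance = 2443.49 - 1604.44 = 839.05
Services balance = 1214.41 - 1084.55 = 129.86
Trade balance (goods + services) = 839.05 + 129.86 = 968.91
Net primary income = 62.97
Net secondary income = 213.86 - 258.07 = -44.21
Current account = 968.91 + 62.97 + (-44.21) = 987.67
Financial account = -(987.67 + (-81.89) + 15.63) = -921.41

-921.41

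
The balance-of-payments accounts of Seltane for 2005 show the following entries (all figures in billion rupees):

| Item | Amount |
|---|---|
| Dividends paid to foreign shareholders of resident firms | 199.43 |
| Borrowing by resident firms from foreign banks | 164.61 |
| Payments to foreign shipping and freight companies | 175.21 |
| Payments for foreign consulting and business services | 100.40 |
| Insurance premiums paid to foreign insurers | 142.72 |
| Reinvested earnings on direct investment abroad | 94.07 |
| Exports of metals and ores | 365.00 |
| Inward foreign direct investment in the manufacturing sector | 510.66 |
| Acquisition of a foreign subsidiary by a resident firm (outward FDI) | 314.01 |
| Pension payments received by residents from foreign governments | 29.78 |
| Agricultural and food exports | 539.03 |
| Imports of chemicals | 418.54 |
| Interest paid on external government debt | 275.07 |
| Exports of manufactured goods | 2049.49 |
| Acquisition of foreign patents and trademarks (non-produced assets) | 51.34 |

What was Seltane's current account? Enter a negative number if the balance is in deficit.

Goods: 539.03 + 2049.49 + 365.00 - 418.54 = 2534.98
Services: -175.21 - 142.72 - 100.40 = -418.33
Primary income: -275.07 + 94.07 - 199.43 = -380.43
Secondary income: 29.78
Current account = 2534.98 + (-418.33) + (-380.43) + 29.78 = 1766.00
(Excluded from the current account — financial account: borrowing by resident firms from foreign banks 164.61, inward foreign direct investment in the manufacturing sector 510.66, acquisition of a foreign subsidiary by a resident firm (outward FDI) 314.01; capital account: acquisition of foreign patents and trademarks (non-produced assets) 51.34.)

1766.00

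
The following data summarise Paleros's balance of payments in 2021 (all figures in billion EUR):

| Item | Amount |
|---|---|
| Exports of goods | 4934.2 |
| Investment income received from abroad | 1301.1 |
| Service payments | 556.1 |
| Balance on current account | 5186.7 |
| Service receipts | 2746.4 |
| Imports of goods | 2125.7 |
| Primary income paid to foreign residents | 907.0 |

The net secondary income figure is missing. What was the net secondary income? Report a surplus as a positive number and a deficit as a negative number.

-206.2

Current account = goods balance + services balance + net primary income + net secondary income
Sum of the known components = 5392.9
Net secondary income = CA - (known components) = 5186.7 - 5392.9 = -206.2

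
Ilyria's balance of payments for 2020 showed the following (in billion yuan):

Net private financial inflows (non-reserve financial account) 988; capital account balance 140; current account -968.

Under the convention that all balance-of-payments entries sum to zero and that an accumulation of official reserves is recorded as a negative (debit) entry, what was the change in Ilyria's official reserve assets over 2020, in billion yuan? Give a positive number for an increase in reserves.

160

Official reserve transactions balance = -((-968) + 140 + 988) = -160
An accumulation of reserves is recorded as a debit (negative entry), so the change in the stock of reserves is the negative of that balance.
Change in official reserves = -(-160) = 160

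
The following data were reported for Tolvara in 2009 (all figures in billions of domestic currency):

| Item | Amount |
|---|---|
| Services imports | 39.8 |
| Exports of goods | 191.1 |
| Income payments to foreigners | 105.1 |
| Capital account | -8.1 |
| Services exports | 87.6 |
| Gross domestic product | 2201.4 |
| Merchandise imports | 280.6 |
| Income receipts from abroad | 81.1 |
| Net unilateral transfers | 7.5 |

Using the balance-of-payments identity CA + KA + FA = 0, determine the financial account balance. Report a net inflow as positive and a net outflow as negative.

66.3

Goods balance = 191.1 - 280.6 = -89.5
Services balance = 87.6 - 39.8 = 47.8
Trade balance (goods + services) = -89.5 + 47.8 = -41.7
Net primary income = 81.1 - 105.1 = -24.0
Net secondary income = 7.5
Current account = -41.7 + (-24.0) + 7.5 = -58.2
Financial account = -(-58.2 + (-8.1)) = 66.3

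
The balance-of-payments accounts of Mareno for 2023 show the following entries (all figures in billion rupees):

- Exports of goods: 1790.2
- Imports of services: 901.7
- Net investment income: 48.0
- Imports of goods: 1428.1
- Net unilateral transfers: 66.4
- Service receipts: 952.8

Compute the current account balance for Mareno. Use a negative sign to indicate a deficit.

Goods balance = 1790.2 - 1428.1 = 362.1
Services balance = 952.8 - 901.7 = 51.1
Trade balance (goods + services) = 362.1 + 51.1 = 413.2
Net primary income = 48.0
Net secondary income = 66.4
Current account = 413.2 + 48.0 + 66.4 = 527.6

527.6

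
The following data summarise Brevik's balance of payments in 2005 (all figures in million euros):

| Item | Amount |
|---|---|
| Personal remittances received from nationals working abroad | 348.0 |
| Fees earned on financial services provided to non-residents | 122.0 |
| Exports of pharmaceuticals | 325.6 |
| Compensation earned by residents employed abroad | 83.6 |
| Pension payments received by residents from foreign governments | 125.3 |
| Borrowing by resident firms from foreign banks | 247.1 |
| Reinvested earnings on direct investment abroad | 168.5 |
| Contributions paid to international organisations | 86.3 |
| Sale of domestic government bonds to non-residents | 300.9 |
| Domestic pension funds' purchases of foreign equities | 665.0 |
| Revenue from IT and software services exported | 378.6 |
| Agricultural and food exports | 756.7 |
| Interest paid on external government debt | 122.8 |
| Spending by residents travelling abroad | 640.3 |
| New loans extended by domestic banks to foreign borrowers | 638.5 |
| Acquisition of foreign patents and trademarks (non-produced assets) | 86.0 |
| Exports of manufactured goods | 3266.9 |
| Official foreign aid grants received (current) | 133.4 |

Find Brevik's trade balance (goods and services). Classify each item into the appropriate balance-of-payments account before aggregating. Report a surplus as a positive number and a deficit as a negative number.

4209.5

Goods: 3266.9 + 325.6 + 756.7 = 4349.2
Services: -640.3 + 378.6 + 122.0 = -139.7
Trade balance = 4349.2 + (-139.7) = 4209.5
(Excluded from the trade balance — secondary income: personal remittances received from nationals working abroad 348.0, pension payments received by residents from foreign governments 125.3, contributions paid to international organisations 86.3, official foreign aid grants received (current) 133.4; primary income: compensation earned by residents employed abroad 83.6, reinvested earnings on direct investment abroad 168.5, interest paid on external government debt 122.8; financial account: borrowing by resident firms from foreign banks 247.1, sale of domestic government bonds to non-residents 300.9, domestic pension funds' purchases of foreign equities 665.0, new loans extended by domestic banks to foreign borrowers 638.5; capital account: acquisition of foreign patents and trademarks (non-produced assets) 86.0.)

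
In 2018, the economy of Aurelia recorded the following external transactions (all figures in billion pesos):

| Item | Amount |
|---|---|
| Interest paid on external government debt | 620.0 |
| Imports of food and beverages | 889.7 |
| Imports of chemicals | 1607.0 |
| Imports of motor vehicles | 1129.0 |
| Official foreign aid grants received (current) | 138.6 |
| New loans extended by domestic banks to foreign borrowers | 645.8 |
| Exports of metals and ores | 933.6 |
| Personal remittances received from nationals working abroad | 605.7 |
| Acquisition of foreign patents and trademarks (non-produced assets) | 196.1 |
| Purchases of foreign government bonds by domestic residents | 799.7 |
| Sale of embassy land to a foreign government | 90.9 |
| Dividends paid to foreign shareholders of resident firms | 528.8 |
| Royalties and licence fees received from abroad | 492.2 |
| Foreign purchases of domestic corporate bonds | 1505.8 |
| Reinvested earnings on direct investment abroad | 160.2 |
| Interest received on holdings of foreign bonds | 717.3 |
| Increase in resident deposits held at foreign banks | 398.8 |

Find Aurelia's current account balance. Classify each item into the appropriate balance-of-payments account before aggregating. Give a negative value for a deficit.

Goods: -1607.0 + 933.6 - 889.7 - 1129.0 = -2692.1
Services: 492.2
Primary income: 717.3 + 160.2 - 620.0 - 528.8 = -271.3
Secondary income: 605.7 + 138.6 = 744.3
Current account = (-2692.1) + 492.2 + (-271.3) + 744.3 = -1726.9
(Excluded from the current account — financial account: new loans extended by domestic banks to foreign borrowers 645.8, purchases of foreign government bonds by domestic residents 799.7, foreign purchases of domestic corporate bonds 1505.8, increase in resident deposits held at foreign banks 398.8; capital account: acquisition of foreign patents and trademarks (non-produced assets) 196.1, sale of embassy land to a foreign government 90.9.)

-1726.9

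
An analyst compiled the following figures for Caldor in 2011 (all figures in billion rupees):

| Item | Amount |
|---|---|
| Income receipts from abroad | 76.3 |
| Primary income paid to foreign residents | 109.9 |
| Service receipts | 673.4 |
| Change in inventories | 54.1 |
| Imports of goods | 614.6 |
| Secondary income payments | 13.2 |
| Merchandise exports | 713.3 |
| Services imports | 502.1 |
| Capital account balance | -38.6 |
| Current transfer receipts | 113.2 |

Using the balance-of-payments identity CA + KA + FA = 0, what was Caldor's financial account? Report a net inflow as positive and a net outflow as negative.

Goods balance = 713.3 - 614.6 = 98.7
Services balance = 673.4 - 502.1 = 171.3
Trade balance (goods + services) = 98.7 + 171.3 = 270.0
Net primary income = 76.3 - 109.9 = -33.6
Net secondary income = 113.2 - 13.2 = 100.0
Current account = 270.0 + (-33.6) + 100.0 = 336.4
Financial account = -(336.4 + (-38.6)) = -297.8

-297.8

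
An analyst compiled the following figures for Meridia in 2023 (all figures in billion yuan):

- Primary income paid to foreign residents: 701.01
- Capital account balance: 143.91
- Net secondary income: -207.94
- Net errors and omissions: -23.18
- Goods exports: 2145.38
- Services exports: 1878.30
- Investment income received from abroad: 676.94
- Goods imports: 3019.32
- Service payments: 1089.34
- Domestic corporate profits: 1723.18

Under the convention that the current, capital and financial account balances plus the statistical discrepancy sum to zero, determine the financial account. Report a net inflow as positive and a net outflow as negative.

Goods balance = 2145.38 - 3019.32 = -873.94
Services balance = 1878.30 - 1089.34 = 788.96
Trade balance (goods + services) = -873.94 + 788.96 = -84.98
Net primary income = 676.94 - 701.01 = -24.07
Net secondary income = -207.94
Current account = -84.98 + (-24.07) + (-207.94) = -316.99
Financial account = -(-316.99 + 143.91 + (-23.18)) = 196.26

196.26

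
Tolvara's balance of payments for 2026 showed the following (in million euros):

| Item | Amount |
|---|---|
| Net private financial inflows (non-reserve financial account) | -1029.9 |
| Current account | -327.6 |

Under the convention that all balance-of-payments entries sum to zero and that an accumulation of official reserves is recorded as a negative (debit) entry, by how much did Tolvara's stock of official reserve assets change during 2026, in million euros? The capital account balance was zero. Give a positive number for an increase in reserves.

Official reserve transactions balance = -((-327.6) + (-1029.9)) = 1357.5
An accumulation of reserves is recorded as a debit (negative entry), so the change in the stock of reserves is the negative of that balance.
Change in official reserves = -(1357.5) = -1357.5

-1357.5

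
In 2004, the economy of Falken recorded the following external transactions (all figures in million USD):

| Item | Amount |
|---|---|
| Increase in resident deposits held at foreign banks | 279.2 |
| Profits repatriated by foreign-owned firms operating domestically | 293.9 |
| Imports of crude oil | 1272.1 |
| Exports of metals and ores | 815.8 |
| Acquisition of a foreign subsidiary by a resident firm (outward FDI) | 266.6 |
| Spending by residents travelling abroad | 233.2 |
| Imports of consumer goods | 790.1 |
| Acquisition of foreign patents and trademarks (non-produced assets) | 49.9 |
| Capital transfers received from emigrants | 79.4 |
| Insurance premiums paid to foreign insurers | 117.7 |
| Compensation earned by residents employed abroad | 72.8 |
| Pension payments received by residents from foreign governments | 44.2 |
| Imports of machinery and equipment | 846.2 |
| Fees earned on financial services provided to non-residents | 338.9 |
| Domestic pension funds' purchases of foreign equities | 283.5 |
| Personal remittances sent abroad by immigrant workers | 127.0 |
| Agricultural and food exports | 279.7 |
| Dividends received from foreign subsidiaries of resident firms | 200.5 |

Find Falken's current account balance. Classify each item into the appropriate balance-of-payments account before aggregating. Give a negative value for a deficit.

-1928.3

Goods: -846.2 + 815.8 - 790.1 + 279.7 - 1272.1 = -1812.9
Services: 338.9 - 117.7 - 233.2 = -12.0
Primary income: -293.9 + 200.5 + 72.8 = -20.6
Secondary income: 44.2 - 127.0 = -82.8
Current account = (-1812.9) + (-12.0) + (-20.6) + (-82.8) = -1928.3
(Excluded from the current account — financial account: increase in resident deposits held at foreign banks 279.2, acquisition of a foreign subsidiary by a resident firm (outward FDI) 266.6, domestic pension funds' purchases of foreign equities 283.5; capital account: acquisition of foreign patents and trademarks (non-produced assets) 49.9, capital transfers received from emigrants 79.4.)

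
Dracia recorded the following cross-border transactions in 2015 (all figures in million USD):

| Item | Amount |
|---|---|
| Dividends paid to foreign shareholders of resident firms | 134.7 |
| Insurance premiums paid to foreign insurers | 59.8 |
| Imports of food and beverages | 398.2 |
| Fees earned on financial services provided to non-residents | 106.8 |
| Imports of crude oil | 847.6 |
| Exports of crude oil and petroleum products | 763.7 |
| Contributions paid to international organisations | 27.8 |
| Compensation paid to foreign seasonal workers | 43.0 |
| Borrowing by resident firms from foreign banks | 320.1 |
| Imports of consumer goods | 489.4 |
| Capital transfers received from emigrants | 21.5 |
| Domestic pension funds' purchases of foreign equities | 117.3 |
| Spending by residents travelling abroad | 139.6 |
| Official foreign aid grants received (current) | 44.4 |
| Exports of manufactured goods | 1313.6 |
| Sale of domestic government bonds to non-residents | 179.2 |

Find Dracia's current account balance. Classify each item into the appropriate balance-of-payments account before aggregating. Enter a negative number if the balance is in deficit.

88.4

Goods: -398.2 + 1313.6 - 489.4 + 763.7 - 847.6 = 342.1
Services: -139.6 + 106.8 - 59.8 = -92.6
Primary income: -43.0 - 134.7 = -177.7
Secondary income: -27.8 + 44.4 = 16.6
Current account = 342.1 + (-92.6) + (-177.7) + 16.6 = 88.4
(Excluded from the current account — financial account: borrowing by resident firms from foreign banks 320.1, domestic pension funds' purchases of foreign equities 117.3, sale of domestic government bonds to non-residents 179.2; capital account: capital transfers received from emigrants 21.5.)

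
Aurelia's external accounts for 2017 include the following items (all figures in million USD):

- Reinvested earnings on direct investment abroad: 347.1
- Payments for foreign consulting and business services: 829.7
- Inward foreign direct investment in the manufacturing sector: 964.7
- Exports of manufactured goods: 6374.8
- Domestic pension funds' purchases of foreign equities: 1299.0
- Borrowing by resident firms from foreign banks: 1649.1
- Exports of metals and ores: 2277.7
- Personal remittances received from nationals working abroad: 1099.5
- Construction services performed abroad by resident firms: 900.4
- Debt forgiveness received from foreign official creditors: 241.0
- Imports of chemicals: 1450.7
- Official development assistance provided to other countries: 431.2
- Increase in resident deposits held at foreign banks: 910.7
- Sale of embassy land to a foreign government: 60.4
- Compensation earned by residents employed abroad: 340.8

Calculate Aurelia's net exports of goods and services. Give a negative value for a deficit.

Goods: -1450.7 + 2277.7 + 6374.8 = 7201.8
Services: -829.7 + 900.4 = 70.7
Trade balance = 7201.8 + 70.7 = 7272.5
(Excluded from the trade balance — primary income: reinvested earnings on direct investment abroad 347.1, compensation earned by residents employed abroad 340.8; financial account: inward foreign direct investment in the manufacturing sector 964.7, domestic pension funds' purchases of foreign equities 1299.0, borrowing by resident firms from foreign banks 1649.1, increase in resident deposits held at foreign banks 910.7; secondary income: personal remittances received from nationals working abroad 1099.5, official development assistance provided to other countries 431.2; capital account: debt forgiveness received from foreign official creditors 241.0, sale of embassy land to a foreign government 60.4.)

7272.5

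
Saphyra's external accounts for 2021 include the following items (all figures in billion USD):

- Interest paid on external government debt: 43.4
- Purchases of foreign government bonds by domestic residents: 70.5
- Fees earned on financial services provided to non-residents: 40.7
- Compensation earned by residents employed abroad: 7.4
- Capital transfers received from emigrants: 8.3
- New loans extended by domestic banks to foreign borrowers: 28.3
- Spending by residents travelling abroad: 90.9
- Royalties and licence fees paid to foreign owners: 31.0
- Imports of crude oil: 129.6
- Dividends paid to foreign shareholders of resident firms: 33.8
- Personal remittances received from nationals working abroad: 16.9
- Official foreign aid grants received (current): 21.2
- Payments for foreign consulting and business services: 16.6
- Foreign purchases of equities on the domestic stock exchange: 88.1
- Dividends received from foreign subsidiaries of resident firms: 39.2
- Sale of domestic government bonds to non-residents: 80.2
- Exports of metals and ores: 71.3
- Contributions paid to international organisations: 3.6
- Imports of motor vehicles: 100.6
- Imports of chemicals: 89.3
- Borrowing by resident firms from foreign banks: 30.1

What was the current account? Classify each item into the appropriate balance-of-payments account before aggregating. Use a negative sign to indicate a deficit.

Goods: -129.6 - 89.3 - 100.6 + 71.3 = -248.2
Services: -90.9 - 16.6 - 31.0 + 40.7 = -97.8
Primary income: -43.4 + 39.2 + 7.4 - 33.8 = -30.6
Secondary income: -3.6 + 16.9 + 21.2 = 34.5
Current account = (-248.2) + (-97.8) + (-30.6) + 34.5 = -342.1
(Excluded from the current account — financial account: purchases of foreign government bonds by domestic residents 70.5, new loans extended by domestic banks to foreign borrowers 28.3, foreign purchases of equities on the domestic stock exchange 88.1, sale of domestic government bonds to non-residents 80.2, borrowing by resident firms from foreign banks 30.1; capital account: capital transfers received from emigrants 8.3.)

-342.1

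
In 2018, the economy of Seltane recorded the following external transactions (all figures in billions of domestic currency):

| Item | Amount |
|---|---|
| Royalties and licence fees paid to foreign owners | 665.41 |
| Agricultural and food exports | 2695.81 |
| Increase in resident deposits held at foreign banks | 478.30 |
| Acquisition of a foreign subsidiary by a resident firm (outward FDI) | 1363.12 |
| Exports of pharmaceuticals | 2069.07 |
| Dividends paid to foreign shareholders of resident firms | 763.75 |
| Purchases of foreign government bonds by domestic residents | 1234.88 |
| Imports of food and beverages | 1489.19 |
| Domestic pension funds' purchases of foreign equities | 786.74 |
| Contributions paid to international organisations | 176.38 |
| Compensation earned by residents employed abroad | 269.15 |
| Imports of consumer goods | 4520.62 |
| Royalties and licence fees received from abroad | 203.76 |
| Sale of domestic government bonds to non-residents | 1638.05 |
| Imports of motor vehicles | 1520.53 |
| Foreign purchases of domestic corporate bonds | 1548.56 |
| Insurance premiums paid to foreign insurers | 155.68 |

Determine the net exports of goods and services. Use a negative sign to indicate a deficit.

Goods: 2695.81 - 1520.53 + 2069.07 - 4520.62 - 1489.19 = -2765.46
Services: 203.76 - 665.41 - 155.68 = -617.33
Trade balance = -2765.46 + (-617.33) = -3382.79
(Excluded from the trade balance — financial account: increase in resident deposits held at foreign banks 478.30, acquisition of a foreign subsidiary by a resident firm (outward FDI) 1363.12, purchases of foreign government bonds by domestic residents 1234.88, domestic pension funds' purchases of foreign equities 786.74, sale of domestic government bonds to non-residents 1638.05, foreign purchases of domestic corporate bonds 1548.56; primary income: dividends paid to foreign shareholders of resident firms 763.75, compensation earned by residents employed abroad 269.15; secondary income: contributions paid to international organisations 176.38.)

-3382.79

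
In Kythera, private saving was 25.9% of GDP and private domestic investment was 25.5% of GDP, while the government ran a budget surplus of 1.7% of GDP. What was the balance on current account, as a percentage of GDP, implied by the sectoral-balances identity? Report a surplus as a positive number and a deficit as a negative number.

By the sectoral-balances identity, CA = (S_private - I) + (T - G).
Private balance = 25.9 - 25.5 = 0.4
Government balance (T - G) = 1.7
CA = 0.4 + 1.7 = 2.1

2.1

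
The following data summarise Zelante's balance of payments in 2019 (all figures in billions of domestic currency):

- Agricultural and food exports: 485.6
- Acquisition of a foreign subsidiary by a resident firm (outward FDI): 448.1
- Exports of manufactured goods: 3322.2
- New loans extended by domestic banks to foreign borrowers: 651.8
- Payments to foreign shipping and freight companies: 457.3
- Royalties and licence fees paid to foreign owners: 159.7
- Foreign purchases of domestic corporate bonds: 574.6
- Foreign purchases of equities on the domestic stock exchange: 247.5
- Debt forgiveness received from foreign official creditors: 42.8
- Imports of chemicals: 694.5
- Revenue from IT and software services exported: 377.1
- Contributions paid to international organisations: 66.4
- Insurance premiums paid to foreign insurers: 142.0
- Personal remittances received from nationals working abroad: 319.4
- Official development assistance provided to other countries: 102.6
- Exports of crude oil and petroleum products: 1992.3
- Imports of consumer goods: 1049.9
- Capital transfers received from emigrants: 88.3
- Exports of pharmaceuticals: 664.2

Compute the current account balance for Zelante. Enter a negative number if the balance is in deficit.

4488.4

Goods: -1049.9 + 1992.3 + 485.6 - 694.5 + 664.2 + 3322.2 = 4719.9
Services: -457.3 - 142.0 + 377.1 - 159.7 = -381.9
Secondary income: -66.4 + 319.4 - 102.6 = 150.4
Current account = 4719.9 + (-381.9) + 150.4 = 4488.4
(Excluded from the current account — financial account: acquisition of a foreign subsidiary by a resident firm (outward FDI) 448.1, new loans extended by domestic banks to foreign borrowers 651.8, foreign purchases of domestic corporate bonds 574.6, foreign purchases of equities on the domestic stock exchange 247.5; capital account: debt forgiveness received from foreign official creditors 42.8, capital transfers received from emigrants 88.3.)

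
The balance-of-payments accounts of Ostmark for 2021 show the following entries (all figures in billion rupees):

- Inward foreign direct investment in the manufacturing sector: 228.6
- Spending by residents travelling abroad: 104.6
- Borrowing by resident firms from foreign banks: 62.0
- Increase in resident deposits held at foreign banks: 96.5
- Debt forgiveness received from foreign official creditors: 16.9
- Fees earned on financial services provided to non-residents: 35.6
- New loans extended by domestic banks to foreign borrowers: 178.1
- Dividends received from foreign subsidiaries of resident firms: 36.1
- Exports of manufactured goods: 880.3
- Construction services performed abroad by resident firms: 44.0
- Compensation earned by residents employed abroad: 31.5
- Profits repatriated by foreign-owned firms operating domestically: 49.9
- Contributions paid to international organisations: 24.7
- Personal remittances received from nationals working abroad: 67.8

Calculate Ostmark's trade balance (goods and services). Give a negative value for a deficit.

Goods: 880.3
Services: 44.0 - 104.6 + 35.6 = -25.0
Trade balance = 880.3 + (-25.0) = 855.3
(Excluded from the trade balance — financial account: inward foreign direct investment in the manufacturing sector 228.6, borrowing by resident firms from foreign banks 62.0, increase in resident deposits held at foreign banks 96.5, new loans extended by domestic banks to foreign borrowers 178.1; capital account: debt forgiveness received from foreign official creditors 16.9; primary income: dividends received from foreign subsidiaries of resident firms 36.1, compensation earned by residents employed abroad 31.5, profits repatriated by foreign-owned firms operating domestically 49.9; secondary income: contributions paid to international organisations 24.7, personal remittances received from nationals working abroad 67.8.)

855.3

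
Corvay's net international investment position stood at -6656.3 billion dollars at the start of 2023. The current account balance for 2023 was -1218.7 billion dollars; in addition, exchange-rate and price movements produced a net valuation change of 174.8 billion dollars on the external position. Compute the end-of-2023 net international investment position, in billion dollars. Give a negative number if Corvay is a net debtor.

Change in NIIP = current account + net valuation change = -1218.7 + 174.8 = -1043.9
End-of-year NIIP = -6656.3 + (-1043.9) = -7700.2

-7700.2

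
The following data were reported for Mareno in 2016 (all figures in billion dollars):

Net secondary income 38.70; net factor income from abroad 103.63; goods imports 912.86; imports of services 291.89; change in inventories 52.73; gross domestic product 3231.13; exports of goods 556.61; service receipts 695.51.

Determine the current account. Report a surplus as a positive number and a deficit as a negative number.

Goods balance = 556.61 - 912.86 = -356.25
Services balance = 695.51 - 291.89 = 403.62
Trade balance (goods + services) = -356.25 + 403.62 = 47.37
Net primary income = 103.63
Net secondary income = 38.70
Current account = 47.37 + 103.63 + 38.70 = 189.70

189.70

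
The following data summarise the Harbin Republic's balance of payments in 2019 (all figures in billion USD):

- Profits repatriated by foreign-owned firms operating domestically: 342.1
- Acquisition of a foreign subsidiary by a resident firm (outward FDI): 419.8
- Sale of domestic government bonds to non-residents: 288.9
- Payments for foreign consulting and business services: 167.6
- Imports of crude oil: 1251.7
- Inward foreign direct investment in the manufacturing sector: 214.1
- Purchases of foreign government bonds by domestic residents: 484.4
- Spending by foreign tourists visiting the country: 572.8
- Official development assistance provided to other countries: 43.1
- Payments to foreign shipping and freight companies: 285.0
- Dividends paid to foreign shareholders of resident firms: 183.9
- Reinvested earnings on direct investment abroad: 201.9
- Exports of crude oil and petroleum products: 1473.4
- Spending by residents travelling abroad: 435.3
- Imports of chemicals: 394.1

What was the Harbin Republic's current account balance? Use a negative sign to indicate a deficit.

-854.7

Goods: -1251.7 + 1473.4 - 394.1 = -172.4
Services: 572.8 - 435.3 - 167.6 - 285.0 = -315.1
Primary income: -342.1 - 183.9 + 201.9 = -324.1
Secondary income: -43.1
Current account = (-172.4) + (-315.1) + (-324.1) + (-43.1) = -854.7
(Excluded from the current account — financial account: acquisition of a foreign subsidiary by a resident firm (outward FDI) 419.8, sale of domestic government bonds to non-residents 288.9, inward foreign direct investment in the manufacturing sector 214.1, purchases of foreign government bonds by domestic residents 484.4.)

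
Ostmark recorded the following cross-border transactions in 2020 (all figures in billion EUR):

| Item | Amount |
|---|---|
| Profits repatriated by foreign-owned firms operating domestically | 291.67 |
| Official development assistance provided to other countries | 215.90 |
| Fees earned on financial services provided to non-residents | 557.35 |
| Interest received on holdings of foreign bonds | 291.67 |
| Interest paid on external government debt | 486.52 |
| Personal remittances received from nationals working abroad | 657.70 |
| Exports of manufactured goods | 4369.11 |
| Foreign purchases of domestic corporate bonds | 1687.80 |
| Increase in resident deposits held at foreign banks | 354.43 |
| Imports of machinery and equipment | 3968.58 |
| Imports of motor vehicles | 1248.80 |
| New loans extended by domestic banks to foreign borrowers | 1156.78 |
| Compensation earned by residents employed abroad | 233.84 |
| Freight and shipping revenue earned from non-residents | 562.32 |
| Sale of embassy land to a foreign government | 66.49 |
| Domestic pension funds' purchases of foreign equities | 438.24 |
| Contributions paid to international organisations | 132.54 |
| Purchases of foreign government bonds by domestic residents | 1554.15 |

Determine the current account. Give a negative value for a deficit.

Goods: -1248.80 - 3968.58 + 4369.11 = -848.27
Services: 562.32 + 557.35 = 1119.67
Primary income: 291.67 + 233.84 - 291.67 - 486.52 = -252.68
Secondary income: 657.70 - 215.90 - 132.54 = 309.26
Current account = (-848.27) + 1119.67 + (-252.68) + 309.26 = 327.98
(Excluded from the current account — financial account: foreign purchases of domestic corporate bonds 1687.80, increase in resident deposits held at foreign banks 354.43, new loans extended by domestic banks to foreign borrowers 1156.78, domestic pension funds' purchases of foreign equities 438.24, purchases of foreign government bonds by domestic residents 1554.15; capital account: sale of embassy land to a foreign government 66.49.)

327.98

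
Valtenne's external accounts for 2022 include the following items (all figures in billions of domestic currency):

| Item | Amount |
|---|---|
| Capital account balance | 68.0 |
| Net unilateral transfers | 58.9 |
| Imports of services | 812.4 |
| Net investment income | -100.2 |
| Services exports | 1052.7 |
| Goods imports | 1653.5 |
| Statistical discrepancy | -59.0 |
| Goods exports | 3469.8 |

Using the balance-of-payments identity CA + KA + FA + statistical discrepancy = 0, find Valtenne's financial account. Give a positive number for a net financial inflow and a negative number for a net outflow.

Goods balance = 3469.8 - 1653.5 = 1816.3
Services balance = 1052.7 - 812.4 = 240.3
Trade balance (goods + services) = 1816.3 + 240.3 = 2056.6
Net primary income = -100.2
Net secondary income = 58.9
Current account = 2056.6 + (-100.2) + 58.9 = 2015.3
Financial account = -(2015.3 + 68.0 + (-59.0)) = -2024.3

-2024.3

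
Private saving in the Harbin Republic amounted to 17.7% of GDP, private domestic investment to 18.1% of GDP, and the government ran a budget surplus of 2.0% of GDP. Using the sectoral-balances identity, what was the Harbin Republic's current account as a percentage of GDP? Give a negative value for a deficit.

1.6

By the sectoral-balances identity, CA = (S_private - I) + (T - G).
Private balance = 17.7 - 18.1 = -0.4
Government balance (T - G) = 2.0
CA = -0.4 + 2.0 = 1.6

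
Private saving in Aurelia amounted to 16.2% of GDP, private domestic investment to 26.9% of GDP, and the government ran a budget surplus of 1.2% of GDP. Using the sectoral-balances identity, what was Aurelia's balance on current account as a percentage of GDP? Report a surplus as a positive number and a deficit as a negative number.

By the sectoral-balances identity, CA = (S_private - I) + (T - G).
Private balance = 16.2 - 26.9 = -10.7
Government balance (T - G) = 1.2
CA = -10.7 + 1.2 = -9.5

-9.5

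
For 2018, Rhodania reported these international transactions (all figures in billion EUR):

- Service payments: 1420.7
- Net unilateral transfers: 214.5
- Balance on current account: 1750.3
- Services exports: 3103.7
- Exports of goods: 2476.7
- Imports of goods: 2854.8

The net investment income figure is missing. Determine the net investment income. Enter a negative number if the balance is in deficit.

230.9

Current account = goods balance + services balance + net primary income + net secondary income
Sum of the known components = 1519.4
Net investment income = CA - (known components) = 1750.3 - 1519.4 = 230.9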